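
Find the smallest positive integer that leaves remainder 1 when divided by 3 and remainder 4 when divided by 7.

x ≡ 1 (mod 3) gives x ∈ {1, 4}.
The first of these with x mod 7 = 4 is 4.

4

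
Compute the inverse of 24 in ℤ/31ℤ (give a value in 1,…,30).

31 = 1·24 + 7
24 = 3·7 + 3
7 = 2·3 + 1
3 = 3·1 + 0
Back-substituting gives 24·22 ≡ 1 (mod 31).

22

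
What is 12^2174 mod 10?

Powers of 2 mod 10 repeat with period 4: 2, 4, 8, 6.
2174 mod 4 = 2, so the last digit matches 2^2 = 4.

4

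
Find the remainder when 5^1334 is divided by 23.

13

Square-and-reduce mod 23: 5^1≡5, 5^2≡2, 5^4≡4, 5^8≡16, 5^16≡3, 5^32≡9, 5^64≡12, 5^128≡6, 5^256≡13, 5^512≡8, 5^1024≡18.
1334 = 2 + 4 + 16 + 32 + 256 + 1024, so 5^1334 ≡ 2·4·3·9·13·18 ≡ 13 (mod 23).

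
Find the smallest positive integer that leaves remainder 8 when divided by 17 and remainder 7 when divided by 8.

Since 8·15 ≡ 1 (mod 17), take x = 7 + 8·((8−7)·15 mod 17) = 7 + 8·15 = 127.
Check: 127 mod 17 = 8, 127 mod 8 = 7.

127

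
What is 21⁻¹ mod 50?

31

21·31 = 651 = 13·50 + 1, so 21⁻¹ ≡ 31 (mod 50).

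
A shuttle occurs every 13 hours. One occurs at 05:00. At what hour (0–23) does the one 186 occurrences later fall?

186·13 = 2418.
2418 mod 24 = 18 (since 100·24 = 2400).
(5 + 18) mod 24 = 23.

23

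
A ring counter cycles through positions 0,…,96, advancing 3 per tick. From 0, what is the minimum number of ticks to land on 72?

24

3⁻¹ ≡ 65 (mod 97) because 3·65 = 195 = 2·97 + 1.
So x ≡ 65·72 = 4680 ≡ 24 (mod 97).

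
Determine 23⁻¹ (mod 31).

27

31 = 1·23 + 8
23 = 2·8 + 7
8 = 1·7 + 1
7 = 7·1 + 0
Back-substituting gives 23·27 ≡ 1 (mod 31).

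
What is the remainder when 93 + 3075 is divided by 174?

Dividing 3075 by 174 gives quotient 17 and remainder 117.
(93 + 117) mod 174 = 36.

36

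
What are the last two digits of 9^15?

By repeated squaring mod 100: 9^1≡9, 9^2≡81, 9^4≡61, 9^8≡21.
Since 15 = 1 + 2 + 4 + 8 in binary, 9^15 ≡ 9·81·61·21 ≡ 49 (mod 100).

49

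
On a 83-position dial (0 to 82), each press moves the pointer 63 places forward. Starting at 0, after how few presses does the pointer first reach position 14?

74

63⁻¹ ≡ 29 (mod 83) because 63·29 = 1827 = 22·83 + 1.
So x ≡ 29·14 = 406 ≡ 74 (mod 83).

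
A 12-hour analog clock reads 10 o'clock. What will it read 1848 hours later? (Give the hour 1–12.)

1848 − 154·12 = 0, so 1848 ≡ 0 (mod 12).
10 + 0 → 10 on a 12-hour dial.

10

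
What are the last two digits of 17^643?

Square-and-reduce mod 100: 17^1≡17, 17^2≡89, 17^4≡21, 17^8≡41, 17^16≡81, 17^32≡61, 17^64≡21, 17^128≡41, 17^256≡81, 17^512≡61.
643 = 1 + 2 + 128 + 512, so 17^643 ≡ 17·89·41·61 ≡ 13 (mod 100).

13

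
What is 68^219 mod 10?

2

Last digits of 8^n: 8, 4, 2, 6 (period 4).
219 leaves remainder 3 on division by 4, so 68^219 ends in 2.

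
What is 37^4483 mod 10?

The units digit of 37^n cycles with period 4: 7, 9, 3, 1, …
4483 mod 4 = 3, so the last digit matches 7^3 = 3.

3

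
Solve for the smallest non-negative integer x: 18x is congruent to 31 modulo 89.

The inverse of 18 mod 89 is 5 (since 18·5 = 90 ≡ 1).
So x ≡ 5·31 = 155 ≡ 66 (mod 89).
Check: 18·66 = 1188 = 13·89 + 31.

66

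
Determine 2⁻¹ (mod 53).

2·27 = 54 = 1·53 + 1, so 2⁻¹ ≡ 27 (mod 53).

27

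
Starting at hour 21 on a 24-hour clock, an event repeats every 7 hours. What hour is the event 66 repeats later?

66·7 = 462.
462 mod 24 = 6 (since 19·24 = 456).
(21 + 6) mod 24 = 3.

3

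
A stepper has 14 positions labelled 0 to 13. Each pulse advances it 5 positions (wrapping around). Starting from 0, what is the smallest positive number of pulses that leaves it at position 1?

5·3 = 15 = 1·14 + 1, so 5⁻¹ ≡ 3 (mod 14).

3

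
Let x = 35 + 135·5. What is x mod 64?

6

135·5 = 675.
Dividing 675 by 64 gives quotient 10 and remainder 35.
(35 + 35) mod 64 = 6.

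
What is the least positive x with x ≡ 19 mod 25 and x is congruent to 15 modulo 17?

219

x ≡ 15 (mod 17) gives x ∈ {15, 32, 49, 66, 83, 100, 117, 134, …}.
The first of these with x mod 25 = 19 is 219.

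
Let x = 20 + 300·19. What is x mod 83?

76

300·19 = 5700.
5700 mod 83 = 56 (since 68·83 = 5644).
(20 + 56) mod 83 = 76.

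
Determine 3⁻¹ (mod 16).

3·11 = 33 = 2·16 + 1, so 3⁻¹ ≡ 11 (mod 16).

11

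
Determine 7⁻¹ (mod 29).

7·25 = 175 = 6·29 + 1, so 7⁻¹ ≡ 25 (mod 29).

25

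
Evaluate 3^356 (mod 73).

64

Successive squares of 3 mod 73: 3^1≡3, 3^2≡9, 3^4≡8, 3^8≡64, 3^16≡8, 3^32≡64, 3^64≡8, 3^128≡64, 3^256≡8.
Since 356 = 4 + 32 + 64 + 256 in binary, 3^356 ≡ 8·64·8·8 ≡ 64 (mod 73).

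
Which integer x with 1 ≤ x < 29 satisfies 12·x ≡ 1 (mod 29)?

17

29 = 2·12 + 5
12 = 2·5 + 2
5 = 2·2 + 1
2 = 2·1 + 0
Back-substituting gives 12·17 ≡ 1 (mod 29).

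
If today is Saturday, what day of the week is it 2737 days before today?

Saturday

2737 = 391·7 + 0, so 2737 mod 7 = 0.
Saturday − 0 days → Saturday.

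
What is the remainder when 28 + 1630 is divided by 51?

1630 = 31·51 + 49, so 1630 mod 51 = 49.
(28 + 49) mod 51 = 26.

26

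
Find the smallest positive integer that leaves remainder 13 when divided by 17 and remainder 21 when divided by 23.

251

x ≡ 13 (mod 17) gives x ∈ {13, 30, 47, 64, 81, 98, 115, 132, …}.
The first of these with x mod 23 = 21 is 251.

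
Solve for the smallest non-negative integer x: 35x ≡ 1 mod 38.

The inverse of 35 mod 38 is 25 (since 35·25 = 875 ≡ 1).
Multiplying both sides by 25: x ≡ 25·1 = 25 ≡ 25 (mod 38).

25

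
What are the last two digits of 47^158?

89

Square-and-reduce mod 100: 47^1≡47, 47^2≡9, 47^4≡81, 47^8≡61, 47^16≡21, 47^32≡41, 47^64≡81, 47^128≡61.
158 = 2 + 4 + 8 + 16 + 128, so 47^158 ≡ 9·81·61·21·61 ≡ 89 (mod 100).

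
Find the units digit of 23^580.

1

Last digits of 3^n: 3, 9, 7, 1 (period 4).
580 mod 4 = 0, so the last digit matches 3^4 = 1.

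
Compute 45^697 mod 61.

46

Successive squares of 45 mod 61: 45^1≡45, 45^2≡12, 45^4≡22, 45^8≡57, 45^16≡16, 45^32≡12, 45^64≡22, 45^128≡57, 45^256≡16, 45^512≡12.
697 = 1 + 8 + 16 + 32 + 128 + 512, so 45^697 ≡ 45·57·16·12·57·12 ≡ 46 (mod 61).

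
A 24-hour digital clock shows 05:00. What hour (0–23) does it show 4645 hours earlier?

4645 − 193·24 = 13, so 4645 ≡ 13 (mod 24).
(5 − 13) mod 24 = 16.

16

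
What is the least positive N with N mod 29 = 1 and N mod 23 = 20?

x ≡ 20 (mod 23) gives x ∈ {20, 43, 66, 89, 112, 135, 158, 181, …}.
The first of these with x mod 29 = 1 is 204.

204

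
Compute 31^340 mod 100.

1

Square-and-reduce mod 100: 31^1≡31, 31^2≡61, 31^4≡21, 31^8≡41, 31^16≡81, 31^32≡61, 31^64≡21, 31^128≡41, 31^256≡81.
340 = 4 + 16 + 64 + 256, so 31^340 ≡ 21·81·21·81 ≡ 1 (mod 100).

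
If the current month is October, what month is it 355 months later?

355 mod 12 = 7 (since 29·12 = 348).
October + 7 months → May.

May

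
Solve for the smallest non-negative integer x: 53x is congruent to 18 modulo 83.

53⁻¹ ≡ 47 (mod 83) because 53·47 = 2491 = 30·83 + 1.
Multiplying both sides by 47: x ≡ 47·18 = 846 ≡ 16 (mod 83).
Check: 53·16 = 848 = 10·83 + 18.

16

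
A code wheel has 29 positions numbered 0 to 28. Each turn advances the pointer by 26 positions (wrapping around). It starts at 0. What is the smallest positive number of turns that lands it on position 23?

2

26⁻¹ ≡ 19 (mod 29) because 26·19 = 494 = 17·29 + 1.
So x ≡ 19·23 = 437 ≡ 2 (mod 29).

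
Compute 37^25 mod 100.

57

Successive squares of 37 mod 100: 37^1≡37, 37^2≡69, 37^4≡61, 37^8≡21, 37^16≡41.
25 = 1 + 8 + 16, so 37^25 ≡ 37·21·41 ≡ 57 (mod 100).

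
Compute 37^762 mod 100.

69

Square-and-reduce mod 100: 37^1≡37, 37^2≡69, 37^4≡61, 37^8≡21, 37^16≡41, 37^32≡81, 37^64≡61, 37^128≡21, 37^256≡41, 37^512≡81.
Since 762 = 2 + 8 + 16 + 32 + 64 + 128 + 512 in binary, 37^762 ≡ 69·21·41·81·61·21·81 ≡ 69 (mod 100).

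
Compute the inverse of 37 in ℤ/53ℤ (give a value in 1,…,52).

43

53 = 1·37 + 16
37 = 2·16 + 5
16 = 3·5 + 1
5 = 5·1 + 0
Back-substituting gives 37·43 ≡ 1 (mod 53).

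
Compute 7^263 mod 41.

Successive squares of 7 mod 41: 7^1≡7, 7^2≡8, 7^4≡23, 7^8≡37, 7^16≡16, 7^32≡10, 7^64≡18, 7^128≡37, 7^256≡16.
Since 263 = 1 + 2 + 4 + 256 in binary, 7^263 ≡ 7·8·23·16 ≡ 26 (mod 41).

26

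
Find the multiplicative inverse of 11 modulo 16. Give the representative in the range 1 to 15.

3

16 = 1·11 + 5
11 = 2·5 + 1
5 = 5·1 + 0
Back-substituting gives 11·3 ≡ 1 (mod 16).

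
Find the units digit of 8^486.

4

The units digit of 8^n cycles with period 4: 8, 4, 2, 6, …
486 mod 4 = 2, so the last digit matches 8^2 = 4.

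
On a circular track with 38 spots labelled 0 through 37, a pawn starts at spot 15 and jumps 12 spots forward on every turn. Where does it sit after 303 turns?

303·12 = 3636.
3636 mod 38 = 26 (since 95·38 = 3610).
(15 + 26) mod 38 = 3.

3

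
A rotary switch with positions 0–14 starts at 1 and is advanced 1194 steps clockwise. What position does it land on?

10

Dividing 1194 by 15 gives quotient 79 and remainder 9.
(1 + 9) mod 15 = 10.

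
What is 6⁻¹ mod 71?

71 = 11·6 + 5
6 = 1·5 + 1
5 = 5·1 + 0
Back-substituting gives 6·12 ≡ 1 (mod 71).

12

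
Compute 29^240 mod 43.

4

Successive squares of 29 mod 43: 29^1≡29, 29^2≡24, 29^4≡17, 29^8≡31, 29^16≡15, 29^32≡10, 29^64≡14, 29^128≡24.
Since 240 = 16 + 32 + 64 + 128 in binary, 29^240 ≡ 15·10·14·24 ≡ 4 (mod 43).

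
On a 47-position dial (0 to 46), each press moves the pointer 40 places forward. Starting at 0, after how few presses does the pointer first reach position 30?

36

40⁻¹ ≡ 20 (mod 47) because 40·20 = 800 = 17·47 + 1.
Multiplying both sides by 20: x ≡ 20·30 = 600 ≡ 36 (mod 47).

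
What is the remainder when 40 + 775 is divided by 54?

775 − 14·54 = 19, so 775 ≡ 19 (mod 54).
(40 + 19) mod 54 = 5.

5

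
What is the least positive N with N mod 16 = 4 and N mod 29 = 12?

244

Since 29·5 ≡ 1 (mod 16), take x = 12 + 29·((4−12)·5 mod 16) = 12 + 29·8 = 244.
Check: 244 mod 16 = 4, 244 mod 29 = 12.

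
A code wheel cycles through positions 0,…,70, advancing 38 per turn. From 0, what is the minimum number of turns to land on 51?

The inverse of 38 mod 71 is 43 (since 38·43 = 1634 ≡ 1).
Multiplying both sides by 43: x ≡ 43·51 = 2193 ≡ 63 (mod 71).
Check: 38·63 = 2394 = 33·71 + 51.

63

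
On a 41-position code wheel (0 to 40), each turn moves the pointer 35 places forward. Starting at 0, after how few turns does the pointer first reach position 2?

27

35⁻¹ ≡ 34 (mod 41) because 35·34 = 1190 = 29·41 + 1.
Multiplying both sides by 34: x ≡ 34·2 = 68 ≡ 27 (mod 41).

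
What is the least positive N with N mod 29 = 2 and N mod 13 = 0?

234

x ≡ 0 (mod 13) gives x ∈ {0, 13, 26, 39, 52, 65, 78, 91, …}.
The first of these with x mod 29 = 2 is 234.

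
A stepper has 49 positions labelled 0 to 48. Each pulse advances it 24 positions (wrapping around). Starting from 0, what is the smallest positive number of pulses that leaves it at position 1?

24·47 = 1128 = 23·49 + 1, so 24⁻¹ ≡ 47 (mod 49).

47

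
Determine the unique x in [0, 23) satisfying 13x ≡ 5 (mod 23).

11

13⁻¹ ≡ 16 (mod 23) because 13·16 = 208 = 9·23 + 1.
Multiplying both sides by 16: x ≡ 16·5 = 80 ≡ 11 (mod 23).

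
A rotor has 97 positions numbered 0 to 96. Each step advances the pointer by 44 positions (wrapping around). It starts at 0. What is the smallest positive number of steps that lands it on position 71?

92

44⁻¹ ≡ 86 (mod 97) because 44·86 = 3784 = 39·97 + 1.
So x ≡ 86·71 = 6106 ≡ 92 (mod 97).
Check: 44·92 = 4048 = 41·97 + 71.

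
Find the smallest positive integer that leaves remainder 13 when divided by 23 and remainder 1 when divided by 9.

82

Since 9·18 ≡ 1 (mod 23), take x = 1 + 9·((13−1)·18 mod 23) = 1 + 9·9 = 82.
Check: 82 mod 23 = 13, 82 mod 9 = 1.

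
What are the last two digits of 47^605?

07

Successive squares of 47 mod 100: 47^1≡47, 47^2≡9, 47^4≡81, 47^8≡61, 47^16≡21, 47^32≡41, 47^64≡81, 47^128≡61, 47^256≡21, 47^512≡41.
Since 605 = 1 + 4 + 8 + 16 + 64 + 512 in binary, 47^605 ≡ 47·81·61·21·81·41 ≡ 7 (mod 100).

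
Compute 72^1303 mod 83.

Square-and-reduce mod 83: 72^1≡72, 72^2≡38, 72^4≡33, 72^8≡10, 72^16≡17, 72^32≡40, 72^64≡23, 72^128≡31, 72^256≡48, 72^512≡63, 72^1024≡68.
Since 1303 = 1 + 2 + 4 + 16 + 256 + 1024 in binary, 72^1303 ≡ 72·38·33·17·48·68 ≡ 43 (mod 83).

43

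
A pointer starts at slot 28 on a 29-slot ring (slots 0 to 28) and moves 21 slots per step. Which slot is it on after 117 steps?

20

117·21 = 2457.
2457 = 84·29 + 21, so 2457 mod 29 = 21.
(28 + 21) mod 29 = 20.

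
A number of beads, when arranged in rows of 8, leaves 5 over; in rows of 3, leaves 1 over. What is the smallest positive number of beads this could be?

13

Since 3·3 ≡ 1 (mod 8), take x = 1 + 3·((5−1)·3 mod 8) = 1 + 3·4 = 13.
Check: 13 mod 8 = 5, 13 mod 3 = 1.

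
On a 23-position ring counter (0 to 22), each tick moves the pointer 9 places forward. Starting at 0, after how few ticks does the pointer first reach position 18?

2

9⁻¹ ≡ 18 (mod 23) because 9·18 = 162 = 7·23 + 1.
Multiplying both sides by 18: x ≡ 18·18 = 324 ≡ 2 (mod 23).
Check: 9·2 = 18 = 0·23 + 18.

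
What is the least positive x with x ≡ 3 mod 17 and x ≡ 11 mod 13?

37

Since 13·4 ≡ 1 (mod 17), take x = 11 + 13·((3−11)·4 mod 17) = 11 + 13·2 = 37.
Check: 37 mod 17 = 3, 37 mod 13 = 11.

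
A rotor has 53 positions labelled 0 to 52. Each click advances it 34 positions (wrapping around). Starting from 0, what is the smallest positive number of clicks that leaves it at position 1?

39

34·39 = 1326 = 25·53 + 1, so 34⁻¹ ≡ 39 (mod 53).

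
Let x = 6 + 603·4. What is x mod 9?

603·4 = 2412.
2412 − 268·9 = 0, so 2412 ≡ 0 (mod 9).
(6 + 0) mod 9 = 6.

6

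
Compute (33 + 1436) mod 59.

53

Dividing 1436 by 59 gives quotient 24 and remainder 20.
(33 + 20) mod 59 = 53.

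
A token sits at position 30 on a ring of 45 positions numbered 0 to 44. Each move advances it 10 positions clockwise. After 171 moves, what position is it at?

171·10 = 1710.
Dividing 1710 by 45 gives quotient 38 and remainder 0.
(30 + 0) mod 45 = 30.

30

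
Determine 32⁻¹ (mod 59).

24

32·24 = 768 = 13·59 + 1, so 32⁻¹ ≡ 24 (mod 59).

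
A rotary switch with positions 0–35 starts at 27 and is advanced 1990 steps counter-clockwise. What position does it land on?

17

1990 mod 36 = 10 (since 55·36 = 1980).
(27 − 10) mod 36 = 17.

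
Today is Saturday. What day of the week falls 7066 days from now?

Tuesday

7066 − 1009·7 = 3, so 7066 ≡ 3 (mod 7).
Saturday + 3 days → Tuesday.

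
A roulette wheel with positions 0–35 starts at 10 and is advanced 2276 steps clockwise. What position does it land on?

2276 = 63·36 + 8, so 2276 mod 36 = 8.
(10 + 8) mod 36 = 18.

18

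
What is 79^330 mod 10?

The units digit of 79^n cycles with period 2: 9, 1, …
330 leaves remainder 0 on division by 2, so 79^330 ends in 1.

1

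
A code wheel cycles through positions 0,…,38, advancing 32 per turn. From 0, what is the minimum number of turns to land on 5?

The inverse of 32 mod 39 is 11 (since 32·11 = 352 ≡ 1).
Multiplying both sides by 11: x ≡ 11·5 = 55 ≡ 16 (mod 39).

16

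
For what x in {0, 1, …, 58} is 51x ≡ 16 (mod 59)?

57

The inverse of 51 mod 59 is 22 (since 51·22 = 1122 ≡ 1).
Multiplying both sides by 22: x ≡ 22·16 = 352 ≡ 57 (mod 59).
Check: 51·57 = 2907 = 49·59 + 16.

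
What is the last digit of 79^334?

The units digit of 79^n cycles with period 2: 9, 1, …
334 leaves remainder 0 on division by 2, so 79^334 ends in 1.

1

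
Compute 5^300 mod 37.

10

Square-and-reduce mod 37: 5^1≡5, 5^2≡25, 5^4≡33, 5^8≡16, 5^16≡34, 5^32≡9, 5^64≡7, 5^128≡12, 5^256≡33.
Since 300 = 4 + 8 + 32 + 256 in binary, 5^300 ≡ 33·16·9·33 ≡ 10 (mod 37).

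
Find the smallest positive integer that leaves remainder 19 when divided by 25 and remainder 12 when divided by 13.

x ≡ 12 (mod 13) gives x ∈ {12, 25, 38, 51, 64, 77, 90, 103, …}.
The first of these with x mod 25 = 19 is 194.

194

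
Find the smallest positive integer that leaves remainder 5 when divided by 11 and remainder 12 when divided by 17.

148

x ≡ 5 (mod 11) gives x ∈ {5, 16, 27, 38, 49, 60, 71, 82, …}.
The first of these with x mod 17 = 12 is 148.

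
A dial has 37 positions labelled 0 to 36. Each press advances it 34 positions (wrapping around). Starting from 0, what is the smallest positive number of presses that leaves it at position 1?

12

37 = 1·34 + 3
34 = 11·3 + 1
3 = 3·1 + 0
Back-substituting gives 34·12 ≡ 1 (mod 37).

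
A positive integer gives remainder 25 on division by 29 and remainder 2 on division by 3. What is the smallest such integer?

83

x ≡ 2 (mod 3) gives x ∈ {2, 5, 8, 11, 14, 17, 20, 23, …}.
The first of these with x mod 29 = 25 is 83.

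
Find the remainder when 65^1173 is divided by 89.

23

By repeated squaring mod 89: 65^1≡65, 65^2≡42, 65^4≡73, 65^8≡78, 65^16≡32, 65^32≡45, 65^64≡67, 65^128≡39, 65^256≡8, 65^512≡64, 65^1024≡2.
Since 1173 = 1 + 4 + 16 + 128 + 1024 in binary, 65^1173 ≡ 65·73·32·39·2 ≡ 23 (mod 89).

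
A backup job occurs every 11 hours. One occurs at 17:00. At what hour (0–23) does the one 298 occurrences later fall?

7

298·11 = 3278.
Dividing 3278 by 24 gives quotient 136 and remainder 14.
(17 + 14) mod 24 = 7.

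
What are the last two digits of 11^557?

71

By repeated squaring mod 100: 11^1≡11, 11^2≡21, 11^4≡41, 11^8≡81, 11^16≡61, 11^32≡21, 11^64≡41, 11^128≡81, 11^256≡61, 11^512≡21.
557 = 1 + 4 + 8 + 32 + 512, so 11^557 ≡ 11·41·81·21·21 ≡ 71 (mod 100).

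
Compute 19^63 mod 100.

59

By repeated squaring mod 100: 19^1≡19, 19^2≡61, 19^4≡21, 19^8≡41, 19^16≡81, 19^32≡61.
63 = 1 + 2 + 4 + 8 + 16 + 32, so 19^63 ≡ 19·61·21·41·81·61 ≡ 59 (mod 100).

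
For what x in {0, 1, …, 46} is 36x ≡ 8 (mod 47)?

36⁻¹ ≡ 17 (mod 47) because 36·17 = 612 = 13·47 + 1.
So x ≡ 17·8 = 136 ≡ 42 (mod 47).
Check: 36·42 = 1512 = 32·47 + 8.

42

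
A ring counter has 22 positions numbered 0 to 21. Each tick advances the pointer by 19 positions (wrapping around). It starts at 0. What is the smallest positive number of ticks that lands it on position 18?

19⁻¹ ≡ 7 (mod 22) because 19·7 = 133 = 6·22 + 1.
So x ≡ 7·18 = 126 ≡ 16 (mod 22).
Check: 19·16 = 304 = 13·22 + 18.

16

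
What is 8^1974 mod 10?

4

The units digit of 8^n cycles with period 4: 8, 4, 2, 6, …
1974 mod 4 = 2, so the last digit matches 8^2 = 4.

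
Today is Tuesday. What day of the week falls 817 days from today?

Sunday

817 − 116·7 = 5, so 817 ≡ 5 (mod 7).
Tuesday + 5 days → Sunday.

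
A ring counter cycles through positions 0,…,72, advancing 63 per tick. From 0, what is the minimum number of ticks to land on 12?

28

The inverse of 63 mod 73 is 51 (since 63·51 = 3213 ≡ 1).
Multiplying both sides by 51: x ≡ 51·12 = 612 ≡ 28 (mod 73).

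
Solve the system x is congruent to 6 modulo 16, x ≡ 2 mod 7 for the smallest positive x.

86

Since 7·7 ≡ 1 (mod 16), take x = 2 + 7·((6−2)·7 mod 16) = 2 + 7·12 = 86.
Check: 86 mod 16 = 6, 86 mod 7 = 2.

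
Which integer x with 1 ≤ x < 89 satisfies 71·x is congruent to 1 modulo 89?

84

71·84 = 5964 = 67·89 + 1, so 71⁻¹ ≡ 84 (mod 89).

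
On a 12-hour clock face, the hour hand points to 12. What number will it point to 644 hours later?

Dividing 644 by 12 gives quotient 53 and remainder 8.
12 + 8 → 8 on a 12-hour dial.

8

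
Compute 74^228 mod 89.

11

Square-and-reduce mod 89: 74^1≡74, 74^2≡47, 74^4≡73, 74^8≡78, 74^16≡32, 74^32≡45, 74^64≡67, 74^128≡39.
Since 228 = 4 + 32 + 64 + 128 in binary, 74^228 ≡ 73·45·67·39 ≡ 11 (mod 89).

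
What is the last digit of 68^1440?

6

Powers of 8 mod 10 repeat with period 4: 8, 4, 2, 6.
1440 mod 4 = 0, so the last digit matches 8^4 = 6.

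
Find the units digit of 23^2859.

Last digits of 3^n: 3, 9, 7, 1 (period 4).
2859 leaves remainder 3 on division by 4, so 23^2859 ends in 7.

7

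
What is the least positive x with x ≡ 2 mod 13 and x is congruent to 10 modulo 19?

67

x ≡ 2 (mod 13) gives x ∈ {2, 15, 28, 41, 54, 67}.
The first of these with x mod 19 = 10 is 67.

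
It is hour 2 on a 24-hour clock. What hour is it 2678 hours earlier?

12

2678 = 111·24 + 14, so 2678 mod 24 = 14.
(2 − 14) mod 24 = 12.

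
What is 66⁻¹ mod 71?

71 = 1·66 + 5
66 = 13·5 + 1
5 = 5·1 + 0
Back-substituting gives 66·14 ≡ 1 (mod 71).

14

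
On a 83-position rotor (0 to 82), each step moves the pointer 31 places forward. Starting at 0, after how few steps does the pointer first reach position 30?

9

The inverse of 31 mod 83 is 75 (since 31·75 = 2325 ≡ 1).
So x ≡ 75·30 = 2250 ≡ 9 (mod 83).
Check: 31·9 = 279 = 3·83 + 30.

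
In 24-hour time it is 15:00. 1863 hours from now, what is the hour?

6

1863 mod 24 = 15 (since 77·24 = 1848).
(15 + 15) mod 24 = 6.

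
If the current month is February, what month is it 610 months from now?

December

Dividing 610 by 12 gives quotient 50 and remainder 10.
February + 10 months → December.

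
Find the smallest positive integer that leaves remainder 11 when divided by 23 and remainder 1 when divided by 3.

Since 3·8 ≡ 1 (mod 23), take x = 1 + 3·((11−1)·8 mod 23) = 1 + 3·11 = 34.
Check: 34 mod 23 = 11, 34 mod 3 = 1.

34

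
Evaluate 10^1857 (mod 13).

12

Square-and-reduce mod 13: 10^1≡10, 10^2≡9, 10^4≡3, 10^8≡9, 10^16≡3, 10^32≡9, 10^64≡3, 10^128≡9, 10^256≡3, 10^512≡9, 10^1024≡3.
1857 = 1 + 64 + 256 + 512 + 1024, so 10^1857 ≡ 10·3·3·9·3 ≡ 12 (mod 13).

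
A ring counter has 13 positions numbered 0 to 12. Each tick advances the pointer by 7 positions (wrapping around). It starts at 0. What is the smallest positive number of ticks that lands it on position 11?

The inverse of 7 mod 13 is 2 (since 7·2 = 14 ≡ 1).
So x ≡ 2·11 = 22 ≡ 9 (mod 13).

9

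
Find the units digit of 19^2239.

9

Powers of 9 mod 10 repeat with period 2: 9, 1.
2239 leaves remainder 1 on division by 2, so 19^2239 ends in 9.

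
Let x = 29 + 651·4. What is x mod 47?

651·4 = 2604.
2604 − 55·47 = 19, so 2604 ≡ 19 (mod 47).
(29 + 19) mod 47 = 1.

1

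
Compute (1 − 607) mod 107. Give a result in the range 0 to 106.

607 − 5·107 = 72, so 607 ≡ 72 (mod 107).
(1 − 72) mod 107 = 36.

36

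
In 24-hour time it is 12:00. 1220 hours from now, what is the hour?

1220 = 50·24 + 20, so 1220 mod 24 = 20.
(12 + 20) mod 24 = 8.

8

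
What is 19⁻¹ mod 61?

45

61 = 3·19 + 4
19 = 4·4 + 3
4 = 1·3 + 1
3 = 3·1 + 0
Back-substituting gives 19·45 ≡ 1 (mod 61).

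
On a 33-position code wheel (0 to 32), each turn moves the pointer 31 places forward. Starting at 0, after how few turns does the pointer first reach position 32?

The inverse of 31 mod 33 is 16 (since 31·16 = 496 ≡ 1).
So x ≡ 16·32 = 512 ≡ 17 (mod 33).
Check: 31·17 = 527 = 15·33 + 32.

17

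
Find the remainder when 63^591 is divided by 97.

20

By repeated squaring mod 97: 63^1≡63, 63^2≡89, 63^4≡64, 63^8≡22, 63^16≡96, 63^32≡1, 63^64≡1, 63^128≡1, 63^256≡1, 63^512≡1.
Since 591 = 1 + 2 + 4 + 8 + 64 + 512 in binary, 63^591 ≡ 63·89·64·22·1·1 ≡ 20 (mod 97).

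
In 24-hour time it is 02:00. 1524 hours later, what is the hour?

14

1524 = 63·24 + 12, so 1524 mod 24 = 12.
(2 + 12) mod 24 = 14.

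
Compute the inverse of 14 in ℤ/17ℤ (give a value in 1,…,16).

11

17 = 1·14 + 3
14 = 4·3 + 2
3 = 1·2 + 1
2 = 2·1 + 0
Back-substituting gives 14·11 ≡ 1 (mod 17).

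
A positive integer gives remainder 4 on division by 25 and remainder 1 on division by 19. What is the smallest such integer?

229

x ≡ 1 (mod 19) gives x ∈ {1, 20, 39, 58, 77, 96, 115, 134, …}.
The first of these with x mod 25 = 4 is 229.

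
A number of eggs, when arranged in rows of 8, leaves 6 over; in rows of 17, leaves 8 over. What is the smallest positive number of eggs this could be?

Since 17·1 ≡ 1 (mod 8), take x = 8 + 17·((6−8)·1 mod 8) = 8 + 17·6 = 110.
Check: 110 mod 8 = 6, 110 mod 17 = 8.

110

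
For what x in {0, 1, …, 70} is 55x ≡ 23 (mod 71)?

55⁻¹ ≡ 31 (mod 71) because 55·31 = 1705 = 24·71 + 1.
Multiplying both sides by 31: x ≡ 31·23 = 713 ≡ 3 (mod 71).
Check: 55·3 = 165 = 2·71 + 23.

3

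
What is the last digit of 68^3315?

Last digits of 8^n: 8, 4, 2, 6 (period 4).
3315 mod 4 = 3, so the last digit matches 8^3 = 2.

2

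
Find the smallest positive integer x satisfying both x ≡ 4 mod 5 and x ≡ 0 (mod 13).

39

x ≡ 4 (mod 5) gives x ∈ {4, 9, 14, 19, 24, 29, 34, 39}.
The first of these with x mod 13 = 0 is 39.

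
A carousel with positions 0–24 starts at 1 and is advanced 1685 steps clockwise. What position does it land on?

1685 − 67·25 = 10, so 1685 ≡ 10 (mod 25).
(1 + 10) mod 25 = 11.

11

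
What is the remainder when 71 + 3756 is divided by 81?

Dividing 3756 by 81 gives quotient 46 and remainder 30.
(71 + 30) mod 81 = 20.

20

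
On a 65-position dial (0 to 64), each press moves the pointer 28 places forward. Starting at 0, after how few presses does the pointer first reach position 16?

28⁻¹ ≡ 7 (mod 65) because 28·7 = 196 = 3·65 + 1.
Multiplying both sides by 7: x ≡ 7·16 = 112 ≡ 47 (mod 65).

47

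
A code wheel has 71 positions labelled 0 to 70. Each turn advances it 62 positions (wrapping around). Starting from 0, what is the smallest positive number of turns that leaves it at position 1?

62·63 = 3906 = 55·71 + 1, so 62⁻¹ ≡ 63 (mod 71).

63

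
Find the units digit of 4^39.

4

Last digits of 4^n: 4, 6 (period 2).
39 mod 2 = 1, so the last digit matches 4^1 = 4.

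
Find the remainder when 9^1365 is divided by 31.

1

By repeated squaring mod 31: 9^1≡9, 9^2≡19, 9^4≡20, 9^8≡28, 9^16≡9, 9^32≡19, 9^64≡20, 9^128≡28, 9^256≡9, 9^512≡19, 9^1024≡20.
1365 = 1 + 4 + 16 + 64 + 256 + 1024, so 9^1365 ≡ 9·20·9·20·9·20 ≡ 1 (mod 31).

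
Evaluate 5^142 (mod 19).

By repeated squaring mod 19: 5^1≡5, 5^2≡6, 5^4≡17, 5^8≡4, 5^16≡16, 5^32≡9, 5^64≡5, 5^128≡6.
142 = 2 + 4 + 8 + 128, so 5^142 ≡ 6·17·4·6 ≡ 16 (mod 19).

16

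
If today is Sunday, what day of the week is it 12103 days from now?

12103 = 1729·7 + 0, so 12103 mod 7 = 0.
Sunday + 0 days → Sunday.

Sunday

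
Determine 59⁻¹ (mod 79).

75

79 = 1·59 + 20
59 = 2·20 + 19
20 = 1·19 + 1
19 = 19·1 + 0
Back-substituting gives 59·75 ≡ 1 (mod 79).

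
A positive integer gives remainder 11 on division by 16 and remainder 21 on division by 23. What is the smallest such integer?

251

x ≡ 11 (mod 16) gives x ∈ {11, 27, 43, 59, 75, 91, 107, 123, …}.
The first of these with x mod 23 = 21 is 251.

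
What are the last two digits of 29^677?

Successive squares of 29 mod 100: 29^1≡29, 29^2≡41, 29^4≡81, 29^8≡61, 29^16≡21, 29^32≡41, 29^64≡81, 29^128≡61, 29^256≡21, 29^512≡41.
677 = 1 + 4 + 32 + 128 + 512, so 29^677 ≡ 29·81·41·61·41 ≡ 9 (mod 100).

09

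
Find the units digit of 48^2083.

Powers of 8 mod 10 repeat with period 4: 8, 4, 2, 6.
2083 mod 4 = 3, so the last digit matches 8^3 = 2.

2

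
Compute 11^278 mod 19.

Square-and-reduce mod 19: 11^1≡11, 11^2≡7, 11^4≡11, 11^8≡7, 11^16≡11, 11^32≡7, 11^64≡11, 11^128≡7, 11^256≡11.
278 = 2 + 4 + 16 + 256, so 11^278 ≡ 7·11·11·11 ≡ 7 (mod 19).

7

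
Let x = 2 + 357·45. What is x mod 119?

357·45 = 16065.
16065 mod 119 = 0 (since 135·119 = 16065).
(2 + 0) mod 119 = 2.

2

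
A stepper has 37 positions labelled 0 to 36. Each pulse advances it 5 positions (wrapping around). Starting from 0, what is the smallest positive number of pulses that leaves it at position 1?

5·15 = 75 = 2·37 + 1, so 5⁻¹ ≡ 15 (mod 37).

15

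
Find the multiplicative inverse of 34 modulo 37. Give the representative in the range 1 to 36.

34·12 = 408 = 11·37 + 1, so 34⁻¹ ≡ 12 (mod 37).

12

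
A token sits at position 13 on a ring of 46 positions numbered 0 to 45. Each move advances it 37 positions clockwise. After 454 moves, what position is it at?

21

454·37 = 16798.
16798 mod 46 = 8 (since 365·46 = 16790).
(13 + 8) mod 46 = 21.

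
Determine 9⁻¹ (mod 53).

6

9·6 = 54 = 1·53 + 1, so 9⁻¹ ≡ 6 (mod 53).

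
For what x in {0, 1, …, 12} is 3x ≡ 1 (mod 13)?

3⁻¹ ≡ 9 (mod 13) because 3·9 = 27 = 2·13 + 1.
Multiplying both sides by 9: x ≡ 9·1 = 9 ≡ 9 (mod 13).

9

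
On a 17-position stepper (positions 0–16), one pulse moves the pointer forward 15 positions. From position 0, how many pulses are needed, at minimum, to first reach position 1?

8

15·8 = 120 = 7·17 + 1, so 15⁻¹ ≡ 8 (mod 17).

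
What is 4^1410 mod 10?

6

Last digits of 4^n: 4, 6 (period 2).
1410 mod 2 = 0, so the last digit matches 4^2 = 6.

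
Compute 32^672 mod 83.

Successive squares of 32 mod 83: 32^1≡32, 32^2≡28, 32^4≡37, 32^8≡41, 32^16≡21, 32^32≡26, 32^64≡12, 32^128≡61, 32^256≡69, 32^512≡30.
Since 672 = 32 + 128 + 512 in binary, 32^672 ≡ 26·61·30 ≡ 21 (mod 83).

21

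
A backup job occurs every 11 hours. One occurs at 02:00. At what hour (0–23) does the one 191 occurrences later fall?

15

191·11 = 2101.
2101 mod 24 = 13 (since 87·24 = 2088).
(2 + 13) mod 24 = 15.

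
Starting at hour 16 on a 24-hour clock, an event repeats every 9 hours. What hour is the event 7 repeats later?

7

7·9 = 63.
Dividing 63 by 24 gives quotient 2 and remainder 15.
(16 + 15) mod 24 = 7.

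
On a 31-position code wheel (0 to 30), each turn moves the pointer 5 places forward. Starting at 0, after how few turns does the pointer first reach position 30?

6

The inverse of 5 mod 31 is 25 (since 5·25 = 125 ≡ 1).
So x ≡ 25·30 = 750 ≡ 6 (mod 31).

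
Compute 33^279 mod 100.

97

By repeated squaring mod 100: 33^1≡33, 33^2≡89, 33^4≡21, 33^8≡41, 33^16≡81, 33^32≡61, 33^64≡21, 33^128≡41, 33^256≡81.
279 = 1 + 2 + 4 + 16 + 256, so 33^279 ≡ 33·89·21·81·81 ≡ 97 (mod 100).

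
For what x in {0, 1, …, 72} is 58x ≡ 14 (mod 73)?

58⁻¹ ≡ 34 (mod 73) because 58·34 = 1972 = 27·73 + 1.
So x ≡ 34·14 = 476 ≡ 38 (mod 73).

38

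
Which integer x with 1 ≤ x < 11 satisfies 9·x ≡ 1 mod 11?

5

11 = 1·9 + 2
9 = 4·2 + 1
2 = 2·1 + 0
Back-substituting gives 9·5 ≡ 1 (mod 11).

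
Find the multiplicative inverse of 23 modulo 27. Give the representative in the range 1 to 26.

20

23·20 = 460 = 17·27 + 1, so 23⁻¹ ≡ 20 (mod 27).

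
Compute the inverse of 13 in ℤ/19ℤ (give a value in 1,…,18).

3

13·3 = 39 = 2·19 + 1, so 13⁻¹ ≡ 3 (mod 19).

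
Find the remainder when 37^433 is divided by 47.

Square-and-reduce mod 47: 37^1≡37, 37^2≡6, 37^4≡36, 37^8≡27, 37^16≡24, 37^32≡12, 37^64≡3, 37^128≡9, 37^256≡34.
Since 433 = 1 + 16 + 32 + 128 + 256 in binary, 37^433 ≡ 37·24·12·9·34 ≡ 17 (mod 47).

17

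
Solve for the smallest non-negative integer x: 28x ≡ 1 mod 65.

7

The inverse of 28 mod 65 is 7 (since 28·7 = 196 ≡ 1).
So x ≡ 7·1 = 7 ≡ 7 (mod 65).
Check: 28·7 = 196 = 3·65 + 1.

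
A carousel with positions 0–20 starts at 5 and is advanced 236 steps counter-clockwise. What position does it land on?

Dividing 236 by 21 gives quotient 11 and remainder 5.
(5 − 5) mod 21 = 0.

0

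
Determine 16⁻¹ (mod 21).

4

16·4 = 64 = 3·21 + 1, so 16⁻¹ ≡ 4 (mod 21).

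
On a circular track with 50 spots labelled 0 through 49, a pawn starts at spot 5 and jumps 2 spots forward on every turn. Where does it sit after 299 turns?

3

299·2 = 598.
Dividing 598 by 50 gives quotient 11 and remainder 48.
(5 + 48) mod 50 = 3.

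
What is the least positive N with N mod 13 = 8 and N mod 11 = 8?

8

x ≡ 8 (mod 11) gives x ∈ {8}.
The first of these with x mod 13 = 8 is 8.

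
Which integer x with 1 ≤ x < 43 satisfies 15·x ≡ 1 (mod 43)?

23

43 = 2·15 + 13
15 = 1·13 + 2
13 = 6·2 + 1
2 = 2·1 + 0
Back-substituting gives 15·23 ≡ 1 (mod 43).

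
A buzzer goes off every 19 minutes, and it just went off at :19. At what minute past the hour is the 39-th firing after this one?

40

39·19 = 741.
741 mod 60 = 21 (since 12·60 = 720).
(19 + 21) mod 60 = 40.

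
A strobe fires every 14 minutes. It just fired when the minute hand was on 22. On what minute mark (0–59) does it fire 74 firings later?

38

74·14 = 1036.
1036 = 17·60 + 16, so 1036 mod 60 = 16.
(22 + 16) mod 60 = 38.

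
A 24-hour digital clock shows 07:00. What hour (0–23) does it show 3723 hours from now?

3723 mod 24 = 3 (since 155·24 = 3720).
(7 + 3) mod 24 = 10.

10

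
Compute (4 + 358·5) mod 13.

0

358·5 = 1790.
1790 − 137·13 = 9, so 1790 ≡ 9 (mod 13).
(4 + 9) mod 13 = 0.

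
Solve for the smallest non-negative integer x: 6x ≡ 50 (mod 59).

28

6⁻¹ ≡ 10 (mod 59) because 6·10 = 60 = 1·59 + 1.
So x ≡ 10·50 = 500 ≡ 28 (mod 59).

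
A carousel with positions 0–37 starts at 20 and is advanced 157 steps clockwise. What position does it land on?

157 − 4·38 = 5, so 157 ≡ 5 (mod 38).
(20 + 5) mod 38 = 25.

25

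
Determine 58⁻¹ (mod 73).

34

73 = 1·58 + 15
58 = 3·15 + 13
15 = 1·13 + 2
13 = 6·2 + 1
2 = 2·1 + 0
Back-substituting gives 58·34 ≡ 1 (mod 73).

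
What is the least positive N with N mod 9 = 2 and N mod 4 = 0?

x ≡ 0 (mod 4) gives x ∈ {0, 4, 8, 12, 16, 20}.
The first of these with x mod 9 = 2 is 20.

20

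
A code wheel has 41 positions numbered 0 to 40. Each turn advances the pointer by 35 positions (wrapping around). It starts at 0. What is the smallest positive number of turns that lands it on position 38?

35⁻¹ ≡ 34 (mod 41) because 35·34 = 1190 = 29·41 + 1.
So x ≡ 34·38 = 1292 ≡ 21 (mod 41).
Check: 35·21 = 735 = 17·41 + 38.

21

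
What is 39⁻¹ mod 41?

20

41 = 1·39 + 2
39 = 19·2 + 1
2 = 2·1 + 0
Back-substituting gives 39·20 ≡ 1 (mod 41).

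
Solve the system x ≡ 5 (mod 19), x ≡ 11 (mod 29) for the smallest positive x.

214

x ≡ 5 (mod 19) gives x ∈ {5, 24, 43, 62, 81, 100, 119, 138, …}.
The first of these with x mod 29 = 11 is 214.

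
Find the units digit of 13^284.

The units digit of 13^n cycles with period 4: 3, 9, 7, 1, …
284 leaves remainder 0 on division by 4, so 13^284 ends in 1.

1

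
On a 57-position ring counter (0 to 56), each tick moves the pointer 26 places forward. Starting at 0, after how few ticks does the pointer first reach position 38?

The inverse of 26 mod 57 is 11 (since 26·11 = 286 ≡ 1).
Multiplying both sides by 11: x ≡ 11·38 = 418 ≡ 19 (mod 57).

19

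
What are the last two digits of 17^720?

01

Successive squares of 17 mod 100: 17^1≡17, 17^2≡89, 17^4≡21, 17^8≡41, 17^16≡81, 17^32≡61, 17^64≡21, 17^128≡41, 17^256≡81, 17^512≡61.
Since 720 = 16 + 64 + 128 + 512 in binary, 17^720 ≡ 81·21·41·61 ≡ 1 (mod 100).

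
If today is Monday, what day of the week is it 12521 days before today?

Wednesday

Dividing 12521 by 7 gives quotient 1788 and remainder 5.
Monday − 5 days → Wednesday.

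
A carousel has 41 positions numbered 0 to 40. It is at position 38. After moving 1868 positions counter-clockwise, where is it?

1868 − 45·41 = 23, so 1868 ≡ 23 (mod 41).
(38 − 23) mod 41 = 15.

15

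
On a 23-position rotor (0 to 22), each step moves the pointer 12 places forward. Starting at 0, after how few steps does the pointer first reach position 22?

12⁻¹ ≡ 2 (mod 23) because 12·2 = 24 = 1·23 + 1.
So x ≡ 2·22 = 44 ≡ 21 (mod 23).

21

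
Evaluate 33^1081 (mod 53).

22

Square-and-reduce mod 53: 33^1≡33, 33^2≡29, 33^4≡46, 33^8≡49, 33^16≡16, 33^32≡44, 33^64≡28, 33^128≡42, 33^256≡15, 33^512≡13, 33^1024≡10.
1081 = 1 + 8 + 16 + 32 + 1024, so 33^1081 ≡ 33·49·16·44·10 ≡ 22 (mod 53).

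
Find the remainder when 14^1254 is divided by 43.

41

Square-and-reduce mod 43: 14^1≡14, 14^2≡24, 14^4≡17, 14^8≡31, 14^16≡15, 14^32≡10, 14^64≡14, 14^128≡24, 14^256≡17, 14^512≡31, 14^1024≡15.
1254 = 2 + 4 + 32 + 64 + 128 + 1024, so 14^1254 ≡ 24·17·10·14·24·15 ≡ 41 (mod 43).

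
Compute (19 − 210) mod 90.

Dividing 210 by 90 gives quotient 2 and remainder 30.
(19 − 30) mod 90 = 79.

79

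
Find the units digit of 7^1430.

The units digit of 7^n cycles with period 4: 7, 9, 3, 1, …
1430 leaves remainder 2 on division by 4, so 7^1430 ends in 9.

9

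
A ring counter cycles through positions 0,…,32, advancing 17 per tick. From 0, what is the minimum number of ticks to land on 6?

12

17⁻¹ ≡ 2 (mod 33) because 17·2 = 34 = 1·33 + 1.
So x ≡ 2·6 = 12 ≡ 12 (mod 33).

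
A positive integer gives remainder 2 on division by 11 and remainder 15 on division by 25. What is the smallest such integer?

90

x ≡ 2 (mod 11) gives x ∈ {2, 13, 24, 35, 46, 57, 68, 79, …}.
The first of these with x mod 25 = 15 is 90.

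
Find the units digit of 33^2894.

Powers of 3 mod 10 repeat with period 4: 3, 9, 7, 1.
2894 leaves remainder 2 on division by 4, so 33^2894 ends in 9.

9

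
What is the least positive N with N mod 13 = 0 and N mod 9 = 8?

26

x ≡ 8 (mod 9) gives x ∈ {8, 17, 26}.
The first of these with x mod 13 = 0 is 26.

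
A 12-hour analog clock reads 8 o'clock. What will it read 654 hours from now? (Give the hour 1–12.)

2

654 − 54·12 = 6, so 654 ≡ 6 (mod 12).
8 + 6 → 2 on a 12-hour dial.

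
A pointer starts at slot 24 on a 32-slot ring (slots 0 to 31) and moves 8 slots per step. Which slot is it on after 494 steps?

8

494·8 = 3952.
Dividing 3952 by 32 gives quotient 123 and remainder 16.
(24 + 16) mod 32 = 8.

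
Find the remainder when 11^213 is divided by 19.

1

Successive squares of 11 mod 19: 11^1≡11, 11^2≡7, 11^4≡11, 11^8≡7, 11^16≡11, 11^32≡7, 11^64≡11, 11^128≡7.
Since 213 = 1 + 4 + 16 + 64 + 128 in binary, 11^213 ≡ 11·11·11·11·7 ≡ 1 (mod 19).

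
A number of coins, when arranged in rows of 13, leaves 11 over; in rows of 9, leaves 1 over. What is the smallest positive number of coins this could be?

Since 9·3 ≡ 1 (mod 13), take x = 1 + 9·((11−1)·3 mod 13) = 1 + 9·4 = 37.
Check: 37 mod 13 = 11, 37 mod 9 = 1.

37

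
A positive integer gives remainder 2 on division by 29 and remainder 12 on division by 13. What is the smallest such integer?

Since 13·9 ≡ 1 (mod 29), take x = 12 + 13·((2−12)·9 mod 29) = 12 + 13·26 = 350.
Check: 350 mod 29 = 2, 350 mod 13 = 12.

350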